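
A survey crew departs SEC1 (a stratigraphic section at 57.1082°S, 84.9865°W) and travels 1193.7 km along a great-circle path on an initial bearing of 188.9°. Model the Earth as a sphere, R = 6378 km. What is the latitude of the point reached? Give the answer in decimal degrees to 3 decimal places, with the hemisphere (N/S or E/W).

δ = d/R = 1193.7/6378 = 0.187159 rad
φ₂ = arcsin(sin φ₁ cos δ + cos φ₁ sin δ cos θ)
   = arcsin(-0.83970·0.98254 + 0.54305·0.18607·-0.98796) = -67.64761°
λ₂ = λ₁ + atan2(sin θ sin δ cos φ₁, cos δ − sin φ₁ sin φ₂) = -89.32762°

67.648°S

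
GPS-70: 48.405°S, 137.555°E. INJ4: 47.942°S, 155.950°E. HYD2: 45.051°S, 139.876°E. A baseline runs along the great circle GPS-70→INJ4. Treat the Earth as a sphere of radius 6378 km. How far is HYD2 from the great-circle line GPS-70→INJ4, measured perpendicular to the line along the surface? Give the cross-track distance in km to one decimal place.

384.4 km

δ₁₃ = central angle GPS-70→HYD2 = 0.064782 rad  (haversine)
θ₁₃ = bearing GPS-70→HYD2 = 26.229°,  θ₁₂ = bearing GPS-70→INJ4 = 94.737°
dₓₜ = R·arcsin(sin δ₁₃ · sin(θ₁₃ − θ₁₂)) = 6378·arcsin(0.06474·sin(-68.508°)) = -384.417 km
|dₓₜ| = 384.417 km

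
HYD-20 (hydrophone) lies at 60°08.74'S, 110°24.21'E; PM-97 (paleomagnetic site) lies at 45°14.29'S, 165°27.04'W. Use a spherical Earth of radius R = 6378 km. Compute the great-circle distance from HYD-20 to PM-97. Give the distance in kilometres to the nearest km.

HYD-20: φ = -60.14567°, λ = +110.40350°
PM-97: φ = -45.23817°, λ = -165.45067°
Δφ = 14.9075°,  Δλ = 84.1458°
a = sin²(Δφ/2) + cos φ₁ cos φ₂ sin²(Δλ/2) = 0.174217
c = 2·arcsin(√a) = 0.861149 rad = 49.3402°
d = R·c = 6378 × 0.861149 = 5492.4 km

5492 km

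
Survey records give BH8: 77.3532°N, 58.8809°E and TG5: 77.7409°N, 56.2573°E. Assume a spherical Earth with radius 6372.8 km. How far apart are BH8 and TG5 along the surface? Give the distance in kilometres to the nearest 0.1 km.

76.3 km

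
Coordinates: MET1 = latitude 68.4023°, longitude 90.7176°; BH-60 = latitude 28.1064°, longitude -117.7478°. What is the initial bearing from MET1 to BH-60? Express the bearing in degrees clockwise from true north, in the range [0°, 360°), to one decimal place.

25.2°

Δλ = 151.5346°
y = sin Δλ · cos φ₂ = 0.420421
x = cos φ₁ sin φ₂ − sin φ₁ cos φ₂ cos Δλ = 0.894403
θ = atan2(y, x) = 25.1762° → 25.1762° (mod 360°)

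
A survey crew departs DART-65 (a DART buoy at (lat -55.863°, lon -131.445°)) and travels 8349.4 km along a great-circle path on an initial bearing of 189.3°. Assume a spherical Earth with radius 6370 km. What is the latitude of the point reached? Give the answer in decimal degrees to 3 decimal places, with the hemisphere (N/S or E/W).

48.418°S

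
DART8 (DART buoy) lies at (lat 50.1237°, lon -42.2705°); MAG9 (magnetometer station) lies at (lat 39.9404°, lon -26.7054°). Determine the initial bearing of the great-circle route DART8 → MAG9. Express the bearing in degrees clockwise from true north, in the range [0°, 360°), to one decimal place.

Δλ = 15.5651°
y = sin Δλ · cos φ₂ = 0.205734
x = cos φ₁ sin φ₂ − sin φ₁ cos φ₂ cos Δλ = -0.155219
θ = atan2(y, x) = 127.0332° → 127.0332° (mod 360°)

127.0°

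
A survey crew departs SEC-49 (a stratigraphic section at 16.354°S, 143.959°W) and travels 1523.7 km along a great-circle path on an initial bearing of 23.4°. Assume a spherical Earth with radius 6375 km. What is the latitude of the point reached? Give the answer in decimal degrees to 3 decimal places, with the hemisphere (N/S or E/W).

3.732°S

δ = d/R = 1523.7/6375 = 0.239012 rad
φ₂ = arcsin(sin φ₁ cos δ + cos φ₁ sin δ cos θ)
   = arcsin(-0.28157·0.97157 + 0.95954·0.23674·0.91775) = -3.73179°
λ₂ = λ₁ + atan2(sin θ sin δ cos φ₁, cos δ − sin φ₁ sin φ₂) = -138.55248°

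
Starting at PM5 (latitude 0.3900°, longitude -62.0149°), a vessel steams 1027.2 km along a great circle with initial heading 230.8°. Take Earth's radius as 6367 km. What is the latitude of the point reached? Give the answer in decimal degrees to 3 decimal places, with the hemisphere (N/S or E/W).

5.440°S

δ = d/R = 1027.2/6367 = 0.161332 rad
φ₂ = arcsin(sin φ₁ cos δ + cos φ₁ sin δ cos θ)
   = arcsin(0.00681·0.98701 + 0.99998·0.16063·-0.63203) = -5.44004°
λ₂ = λ₁ + atan2(sin θ sin δ cos φ₁, cos δ − sin φ₁ sin φ₂) = -69.19824°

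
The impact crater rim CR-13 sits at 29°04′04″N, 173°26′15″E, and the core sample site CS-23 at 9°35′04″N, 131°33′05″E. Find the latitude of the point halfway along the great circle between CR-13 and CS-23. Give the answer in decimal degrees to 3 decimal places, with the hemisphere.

CR-13: φ = +29.06778°, λ = +173.43750°
CS-23: φ = +9.58444°, λ = +131.55139°
Bx = cos φ₂ cos Δλ = 0.734082,  By = cos φ₂ sin Δλ = -0.658333
φₘ = atan2(sin φ₁ + sin φ₂, √((cos φ₁ + Bx)² + By²)) = 20.57689°
λₘ = λ₁ + atan2(By, cos φ₁ + Bx) = 151.17437°

20.577°N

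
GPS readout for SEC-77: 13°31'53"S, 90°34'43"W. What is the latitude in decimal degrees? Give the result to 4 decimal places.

13.5314°S

13° + 31′/60 + 53″/3600 = 13 + 0.51667 + 0.01472 = 13.5314°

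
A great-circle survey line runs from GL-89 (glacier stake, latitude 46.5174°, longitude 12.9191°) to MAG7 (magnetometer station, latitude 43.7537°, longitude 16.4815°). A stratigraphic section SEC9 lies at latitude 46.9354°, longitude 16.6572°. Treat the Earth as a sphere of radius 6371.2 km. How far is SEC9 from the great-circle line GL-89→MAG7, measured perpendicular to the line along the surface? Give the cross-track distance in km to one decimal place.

δ₁₃ = central angle GL-89→SEC9 = 0.045309 rad  (haversine)
θ₁₃ = bearing GL-89→SEC9 = 79.377°,  θ₁₂ = bearing GL-89→MAG7 = 136.445°
dₓₜ = R·arcsin(sin δ₁₃ · sin(θ₁₃ − θ₁₂)) = 6371.2·arcsin(0.04529·sin(-57.068°)) = -242.262 km
|dₓₜ| = 242.262 km

242.3 km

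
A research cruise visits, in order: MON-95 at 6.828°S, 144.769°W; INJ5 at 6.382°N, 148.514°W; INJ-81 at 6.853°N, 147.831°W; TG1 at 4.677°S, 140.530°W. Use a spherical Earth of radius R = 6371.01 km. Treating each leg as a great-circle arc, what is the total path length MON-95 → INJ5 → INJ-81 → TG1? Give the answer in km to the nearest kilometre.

3135 km

MON-95→INJ5: c = 0.239604 rad, d = 1526.52 km
INJ5→INJ-81: c = 0.014415 rad, d = 91.84 km
INJ-81→TG1: c = 0.238061 rad, d = 1516.69 km
Total = 1526.52 + 91.84 + 1516.69 = 3135.05 km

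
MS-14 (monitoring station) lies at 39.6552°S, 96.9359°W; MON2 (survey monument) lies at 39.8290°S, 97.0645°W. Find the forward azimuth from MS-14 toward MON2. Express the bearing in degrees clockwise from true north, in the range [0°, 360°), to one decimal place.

209.6°

Δλ = -0.1286°
y = sin Δλ · cos φ₂ = -0.001724
x = cos φ₁ sin φ₂ − sin φ₁ cos φ₂ cos Δλ = -0.003035
θ = atan2(y, x) = -150.4032° → 209.5968° (mod 360°)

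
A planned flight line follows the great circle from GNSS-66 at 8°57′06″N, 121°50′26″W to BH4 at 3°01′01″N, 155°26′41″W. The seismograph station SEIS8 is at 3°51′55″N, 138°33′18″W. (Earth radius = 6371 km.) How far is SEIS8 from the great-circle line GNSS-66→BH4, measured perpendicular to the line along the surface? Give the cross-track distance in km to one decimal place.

GNSS-66: φ = +8.95167°, λ = -121.84056°
BH4: φ = +3.01694°, λ = -155.44472°
SEIS8: φ = +3.86528°, λ = -138.55500°
δ₁₃ = central angle GNSS-66→SEIS8 = 0.303080 rad  (haversine)
θ₁₃ = bearing GNSS-66→SEIS8 = 254.034°,  θ₁₂ = bearing GNSS-66→BH4 = 262.025°
dₓₜ = R·arcsin(sin δ₁₃ · sin(θ₁₃ − θ₁₂)) = 6371·arcsin(0.29846·sin(-7.991°)) = -264.433 km
|dₓₜ| = 264.433 km

264.4 km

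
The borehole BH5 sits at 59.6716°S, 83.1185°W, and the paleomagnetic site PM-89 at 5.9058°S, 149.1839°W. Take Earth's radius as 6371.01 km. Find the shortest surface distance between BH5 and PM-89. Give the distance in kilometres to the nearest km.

Δφ = 53.7658°,  Δλ = -66.0654°
a = sin²(Δφ/2) + cos φ₁ cos φ₂ sin²(Δλ/2) = 0.353709
c = 2·arcsin(√a) = 1.273871 rad = 72.9874°
d = R·c = 6371.01 × 1.273871 = 8115.8 km

8116 km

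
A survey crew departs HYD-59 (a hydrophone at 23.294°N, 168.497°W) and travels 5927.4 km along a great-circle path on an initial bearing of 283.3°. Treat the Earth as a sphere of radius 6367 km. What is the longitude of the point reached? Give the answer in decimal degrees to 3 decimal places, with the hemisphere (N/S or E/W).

132.844°E

δ = d/R = 5927.4/6367 = 0.930956 rad
φ₂ = arcsin(sin φ₁ cos δ + cos φ₁ sin δ cos θ)
   = arcsin(0.39545·0.59707 + 0.91849·0.80219·0.23005) = 23.92943°
λ₂ = λ₁ + atan2(sin θ sin δ cos φ₁, cos δ − sin φ₁ sin φ₂) = 132.84385°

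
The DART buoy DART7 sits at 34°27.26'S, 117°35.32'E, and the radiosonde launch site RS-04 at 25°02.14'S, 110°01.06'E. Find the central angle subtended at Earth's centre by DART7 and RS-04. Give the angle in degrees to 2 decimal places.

11.48°

DART7: φ = -34.45433°, λ = +117.58867°
RS-04: φ = -25.03567°, λ = +110.01767°
Δφ = 9.4187°,  Δλ = -7.5710°
a = sin²(Δφ/2) + cos φ₁ cos φ₂ sin²(Δλ/2) = 0.009997
c = 2·arcsin(√a) = 0.200305 rad = 11.4766°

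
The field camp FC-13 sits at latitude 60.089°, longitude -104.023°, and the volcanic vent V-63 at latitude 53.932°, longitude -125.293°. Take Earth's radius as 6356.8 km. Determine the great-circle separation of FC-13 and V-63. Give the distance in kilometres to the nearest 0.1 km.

1446.2 km

Δφ = -6.1570°,  Δλ = -21.2700°
a = sin²(Δφ/2) + cos φ₁ cos φ₂ sin²(Δλ/2) = 0.012883
c = 2·arcsin(√a) = 0.227499 rad = 13.0348°
d = R·c = 6356.8 × 0.227499 = 1446.2 km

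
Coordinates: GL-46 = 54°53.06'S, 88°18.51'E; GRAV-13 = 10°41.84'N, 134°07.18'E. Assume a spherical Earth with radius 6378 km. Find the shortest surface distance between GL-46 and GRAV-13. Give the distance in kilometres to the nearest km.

GL-46: φ = -54.88433°, λ = +88.30850°
GRAV-13: φ = +10.69733°, λ = +134.11967°
Δφ = 65.5817°,  Δλ = 45.8112°
a = sin²(Δφ/2) + cos φ₁ cos φ₂ sin²(Δλ/2) = 0.378928
c = 2·arcsin(√a) = 1.326221 rad = 75.9868°
d = R·c = 6378 × 1.326221 = 8458.6 km

8459 km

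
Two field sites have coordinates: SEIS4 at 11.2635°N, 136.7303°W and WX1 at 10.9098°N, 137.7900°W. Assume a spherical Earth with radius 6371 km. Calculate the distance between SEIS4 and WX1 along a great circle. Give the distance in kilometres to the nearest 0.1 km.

122.1 km

Δφ = -0.3537°,  Δλ = -1.0597°
a = sin²(Δφ/2) + cos φ₁ cos φ₂ sin²(Δλ/2) = 0.000092
c = 2·arcsin(√a) = 0.019171 rad = 1.0984°
d = R·c = 6371 × 0.019171 = 122.1 km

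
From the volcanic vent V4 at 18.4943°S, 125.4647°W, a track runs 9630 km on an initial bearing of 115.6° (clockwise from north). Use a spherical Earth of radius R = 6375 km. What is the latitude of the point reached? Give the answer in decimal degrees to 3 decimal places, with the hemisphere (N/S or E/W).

25.348°S

δ = d/R = 9630/6375 = 1.510588 rad
φ₂ = arcsin(sin φ₁ cos δ + cos φ₁ sin δ cos θ)
   = arcsin(-0.31721·0.06017 + 0.94836·0.99819·-0.43209) = -25.34802°
λ₂ = λ₁ + atan2(sin θ sin δ cos φ₁, cos δ − sin φ₁ sin φ₂) = -30.40202°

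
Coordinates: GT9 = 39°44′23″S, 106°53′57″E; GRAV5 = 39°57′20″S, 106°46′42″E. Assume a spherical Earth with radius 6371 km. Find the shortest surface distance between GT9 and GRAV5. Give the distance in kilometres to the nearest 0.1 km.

GT9: φ = -39.73972°, λ = +106.89917°
GRAV5: φ = -39.95556°, λ = +106.77833°
Δφ = -0.2158°,  Δλ = -0.1208°
a = sin²(Δφ/2) + cos φ₁ cos φ₂ sin²(Δλ/2) = 0.000004
c = 2·arcsin(√a) = 0.004100 rad = 0.2349°
d = R·c = 6371 × 0.004100 = 26.1 km

26.1 km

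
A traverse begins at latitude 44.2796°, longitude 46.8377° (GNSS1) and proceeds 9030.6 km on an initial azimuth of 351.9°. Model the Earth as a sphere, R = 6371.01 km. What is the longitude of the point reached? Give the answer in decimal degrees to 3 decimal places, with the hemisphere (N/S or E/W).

δ = d/R = 9030.6/6371.01 = 1.417452 rad
φ₂ = arcsin(sin φ₁ cos δ + cos φ₁ sin δ cos θ)
   = arcsin(0.69816·0.15274 + 0.71594·0.98827·0.99002) = 53.81565°
λ₂ = λ₁ + atan2(sin θ sin δ cos φ₁, cos δ − sin φ₁ sin φ₂) = -119.52002°

119.520°W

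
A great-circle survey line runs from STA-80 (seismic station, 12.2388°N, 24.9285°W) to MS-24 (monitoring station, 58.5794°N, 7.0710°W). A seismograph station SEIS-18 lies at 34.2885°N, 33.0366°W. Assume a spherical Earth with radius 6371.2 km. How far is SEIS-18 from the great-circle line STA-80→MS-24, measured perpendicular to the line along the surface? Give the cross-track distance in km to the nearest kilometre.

δ₁₃ = central angle STA-80→SEIS-18 = 0.405799 rad  (haversine)
θ₁₃ = bearing STA-80→SEIS-18 = 342.831°,  θ₁₂ = bearing STA-80→MS-24 = 12.372°
dₓₜ = R·arcsin(sin δ₁₃ · sin(θ₁₃ − θ₁₂)) = 6371.2·arcsin(0.39475·sin(330.458°)) = -1248.023 km
|dₓₜ| = 1248.023 km

1248 km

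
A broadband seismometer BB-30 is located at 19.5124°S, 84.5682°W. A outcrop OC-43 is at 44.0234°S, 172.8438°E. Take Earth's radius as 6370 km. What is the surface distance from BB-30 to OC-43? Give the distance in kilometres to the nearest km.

9468 km

Δφ = -24.5110°,  Δλ = -102.5880°
a = sin²(Δφ/2) + cos φ₁ cos φ₂ sin²(Δλ/2) = 0.457794
c = 2·arcsin(√a) = 1.486284 rad = 85.1578°
d = R·c = 6370 × 1.486284 = 9467.6 km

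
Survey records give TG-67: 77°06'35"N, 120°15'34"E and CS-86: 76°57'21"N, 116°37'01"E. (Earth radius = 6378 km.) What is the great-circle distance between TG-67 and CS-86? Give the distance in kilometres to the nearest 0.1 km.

92.6 km

TG-67: φ = +77.10972°, λ = +120.25944°
CS-86: φ = +76.95583°, λ = +116.61694°
Δφ = -0.1539°,  Δλ = -3.6425°
a = sin²(Δφ/2) + cos φ₁ cos φ₂ sin²(Δλ/2) = 0.000053
c = 2·arcsin(√a) = 0.014514 rad = 0.8316°
d = R·c = 6378 × 0.014514 = 92.6 km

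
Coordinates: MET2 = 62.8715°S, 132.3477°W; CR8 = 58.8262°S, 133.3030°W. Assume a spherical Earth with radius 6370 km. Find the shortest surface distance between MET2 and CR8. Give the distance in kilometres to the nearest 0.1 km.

452.7 km

Δφ = 4.0453°,  Δλ = -0.9553°
a = sin²(Δφ/2) + cos φ₁ cos φ₂ sin²(Δλ/2) = 0.001262
c = 2·arcsin(√a) = 0.071067 rad = 4.0719°
d = R·c = 6370 × 0.071067 = 452.7 km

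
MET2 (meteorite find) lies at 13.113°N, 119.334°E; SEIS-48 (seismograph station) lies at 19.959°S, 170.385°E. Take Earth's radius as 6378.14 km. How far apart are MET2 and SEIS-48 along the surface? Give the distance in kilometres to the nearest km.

Δφ = -33.0720°,  Δλ = 51.0510°
a = sin²(Δφ/2) + cos φ₁ cos φ₂ sin²(Δλ/2) = 0.250989
c = 2·arcsin(√a) = 1.049481 rad = 60.1308°
d = R·c = 6378.14 × 1.049481 = 6693.7 km

6694 km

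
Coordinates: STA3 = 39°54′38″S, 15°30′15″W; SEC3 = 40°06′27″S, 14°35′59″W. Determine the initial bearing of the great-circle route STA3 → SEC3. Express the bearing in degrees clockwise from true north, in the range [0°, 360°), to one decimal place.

106.2°

STA3: φ = -39.91056°, λ = -15.50417°
SEC3: φ = -40.10750°, λ = -14.59972°
Δλ = 0.9044°
y = sin Δλ · cos φ₂ = 0.012073
x = cos φ₁ sin φ₂ − sin φ₁ cos φ₂ cos Δλ = -0.003498
θ = atan2(y, x) = 106.1605° → 106.1605° (mod 360°)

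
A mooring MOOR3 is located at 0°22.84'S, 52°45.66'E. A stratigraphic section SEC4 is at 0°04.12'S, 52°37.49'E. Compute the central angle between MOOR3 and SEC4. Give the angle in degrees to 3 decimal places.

MOOR3: φ = -0.38067°, λ = +52.76100°
SEC4: φ = -0.06867°, λ = +52.62483°
Δφ = 0.3120°,  Δλ = -0.1362°
a = sin²(Δφ/2) + cos φ₁ cos φ₂ sin²(Δλ/2) = 0.000009
c = 2·arcsin(√a) = 0.005941 rad = 0.3404°

0.340°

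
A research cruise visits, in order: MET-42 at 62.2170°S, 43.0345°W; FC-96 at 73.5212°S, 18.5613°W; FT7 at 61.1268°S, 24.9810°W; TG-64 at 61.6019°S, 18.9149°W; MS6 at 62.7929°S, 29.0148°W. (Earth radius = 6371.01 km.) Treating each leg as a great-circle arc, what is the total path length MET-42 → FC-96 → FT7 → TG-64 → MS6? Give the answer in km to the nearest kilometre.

MET-42→FC-96: c = 0.250773 rad, d = 1597.68 km
FC-96→FT7: c = 0.220289 rad, d = 1403.46 km
FT7→TG-64: c = 0.051392 rad, d = 327.42 km
TG-64→MS6: c = 0.084709 rad, d = 539.68 km
Total = 1597.68 + 1403.46 + 327.42 + 539.68 = 3868.24 km

3868 km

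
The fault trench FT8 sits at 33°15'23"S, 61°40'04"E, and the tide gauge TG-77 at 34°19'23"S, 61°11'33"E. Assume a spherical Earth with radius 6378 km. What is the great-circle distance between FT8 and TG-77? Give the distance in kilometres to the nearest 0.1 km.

FT8: φ = -33.25639°, λ = +61.66778°
TG-77: φ = -34.32306°, λ = +61.19250°
Δφ = -1.0667°,  Δλ = -0.4753°
a = sin²(Δφ/2) + cos φ₁ cos φ₂ sin²(Δλ/2) = 0.000099
c = 2·arcsin(√a) = 0.019852 rad = 1.1374°
d = R·c = 6378 × 0.019852 = 126.6 km

126.6 km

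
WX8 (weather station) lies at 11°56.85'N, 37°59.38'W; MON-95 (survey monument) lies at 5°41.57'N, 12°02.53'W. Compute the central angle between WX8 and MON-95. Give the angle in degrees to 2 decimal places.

26.37°

WX8: φ = +11.94750°, λ = -37.98967°
MON-95: φ = +5.69283°, λ = -12.04217°
Δφ = -6.2547°,  Δλ = 25.9475°
a = sin²(Δφ/2) + cos φ₁ cos φ₂ sin²(Δλ/2) = 0.052044
c = 2·arcsin(√a) = 0.460314 rad = 26.3741°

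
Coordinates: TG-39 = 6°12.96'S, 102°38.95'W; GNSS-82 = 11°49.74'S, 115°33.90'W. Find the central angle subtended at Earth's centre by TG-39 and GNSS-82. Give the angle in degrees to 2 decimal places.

13.93°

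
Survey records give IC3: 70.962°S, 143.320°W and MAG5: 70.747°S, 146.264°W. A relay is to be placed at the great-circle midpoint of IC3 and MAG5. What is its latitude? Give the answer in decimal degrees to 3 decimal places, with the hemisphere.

Bx = cos φ₂ cos Δλ = 0.329305,  By = cos φ₂ sin Δλ = -0.016935
φₘ = atan2(sin φ₁ + sin φ₂, √((cos φ₁ + Bx)² + By²)) = -70.86036°
λₘ = λ₁ + atan2(By, cos φ₁ + Bx) = -144.79996°

70.860°S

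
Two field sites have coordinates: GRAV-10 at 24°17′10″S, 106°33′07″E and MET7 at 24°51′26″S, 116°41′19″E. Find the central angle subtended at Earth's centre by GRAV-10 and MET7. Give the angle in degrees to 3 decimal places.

GRAV-10: φ = -24.28611°, λ = +106.55194°
MET7: φ = -24.85722°, λ = +116.68861°
Δφ = -0.5711°,  Δλ = 10.1367°
a = sin²(Δφ/2) + cos φ₁ cos φ₂ sin²(Δλ/2) = 0.006480
c = 2·arcsin(√a) = 0.161168 rad = 9.2342°

9.234°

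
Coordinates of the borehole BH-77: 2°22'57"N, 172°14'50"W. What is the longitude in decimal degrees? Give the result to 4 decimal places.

172.2472°W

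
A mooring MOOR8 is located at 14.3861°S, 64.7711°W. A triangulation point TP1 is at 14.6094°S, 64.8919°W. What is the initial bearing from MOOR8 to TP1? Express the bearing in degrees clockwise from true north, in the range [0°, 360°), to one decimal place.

Δλ = -0.1208°
y = sin Δλ · cos φ₂ = -0.002040
x = cos φ₁ sin φ₂ − sin φ₁ cos φ₂ cos Δλ = -0.003898
θ = atan2(y, x) = -152.3718° → 207.6282° (mod 360°)

207.6°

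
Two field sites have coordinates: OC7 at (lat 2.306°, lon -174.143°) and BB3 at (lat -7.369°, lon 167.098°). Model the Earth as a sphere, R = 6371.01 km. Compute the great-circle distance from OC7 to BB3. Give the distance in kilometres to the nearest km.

Δφ = -9.6750°,  Δλ = -18.7590°
a = sin²(Δφ/2) + cos φ₁ cos φ₂ sin²(Δλ/2) = 0.033431
c = 2·arcsin(√a) = 0.367752 rad = 21.0706°
d = R·c = 6371.01 × 0.367752 = 2343.0 km

2343 km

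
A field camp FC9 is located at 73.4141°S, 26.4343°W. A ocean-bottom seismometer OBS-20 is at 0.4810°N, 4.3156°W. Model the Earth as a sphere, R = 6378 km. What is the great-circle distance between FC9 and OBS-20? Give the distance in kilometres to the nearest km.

Δφ = 73.8951°,  Δλ = 22.1187°
a = sin²(Δφ/2) + cos φ₁ cos φ₂ sin²(Δλ/2) = 0.371805
c = 2·arcsin(√a) = 1.311511 rad = 75.1440°
d = R·c = 6378 × 1.311511 = 8364.8 km

8365 km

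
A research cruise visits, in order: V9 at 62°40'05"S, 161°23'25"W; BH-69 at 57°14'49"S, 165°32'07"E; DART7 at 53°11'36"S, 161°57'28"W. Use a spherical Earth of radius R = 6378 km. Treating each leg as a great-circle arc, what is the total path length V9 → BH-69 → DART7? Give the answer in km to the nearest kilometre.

V9: φ = -62.66806°, λ = -161.39028°
BH-69: φ = -57.24694°, λ = +165.53528°
DART7: φ = -53.19333°, λ = -161.95778°
V9→BH-69: c = 0.300205 rad, d = 1914.70 km
BH-69→DART7: c = 0.327917 rad, d = 2091.46 km
Total = 1914.70 + 2091.46 = 4006.16 km

4006 km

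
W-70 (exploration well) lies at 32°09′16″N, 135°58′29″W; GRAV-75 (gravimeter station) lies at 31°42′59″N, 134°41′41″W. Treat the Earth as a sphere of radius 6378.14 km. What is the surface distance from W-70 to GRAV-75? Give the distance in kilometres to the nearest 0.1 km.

W-70: φ = +32.15444°, λ = -135.97472°
GRAV-75: φ = +31.71639°, λ = -134.69472°
Δφ = -0.4381°,  Δλ = 1.2800°
a = sin²(Δφ/2) + cos φ₁ cos φ₂ sin²(Δλ/2) = 0.000104
c = 2·arcsin(√a) = 0.020442 rad = 1.1713°
d = R·c = 6378.14 × 0.020442 = 130.4 km

130.4 km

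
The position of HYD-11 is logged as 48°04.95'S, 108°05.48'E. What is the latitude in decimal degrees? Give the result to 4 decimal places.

48.0825°S

48° + 4.95′/60 = 48 + 0.08250 = 48.0825°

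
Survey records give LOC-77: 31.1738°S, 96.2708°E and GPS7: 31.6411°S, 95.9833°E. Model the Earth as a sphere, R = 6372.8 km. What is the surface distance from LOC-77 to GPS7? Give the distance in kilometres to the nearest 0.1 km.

58.7 km

Δφ = -0.4673°,  Δλ = -0.2875°
a = sin²(Δφ/2) + cos φ₁ cos φ₂ sin²(Δλ/2) = 0.000021
c = 2·arcsin(√a) = 0.009212 rad = 0.5278°
d = R·c = 6372.8 × 0.009212 = 58.7 km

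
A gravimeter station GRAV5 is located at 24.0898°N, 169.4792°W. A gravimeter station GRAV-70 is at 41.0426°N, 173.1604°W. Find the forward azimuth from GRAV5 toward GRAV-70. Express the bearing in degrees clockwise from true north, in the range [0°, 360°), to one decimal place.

Δλ = -3.6812°
y = sin Δλ · cos φ₂ = -0.048425
x = cos φ₁ sin φ₂ − sin φ₁ cos φ₂ cos Δλ = 0.292219
θ = atan2(y, x) = -9.4092° → 350.5908° (mod 360°)

350.6°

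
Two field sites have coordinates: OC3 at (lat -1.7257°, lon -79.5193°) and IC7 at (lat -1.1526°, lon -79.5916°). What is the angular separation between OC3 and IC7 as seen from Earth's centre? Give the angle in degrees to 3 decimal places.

Δφ = 0.5731°,  Δλ = -0.0723°
a = sin²(Δφ/2) + cos φ₁ cos φ₂ sin²(Δλ/2) = 0.000025
c = 2·arcsin(√a) = 0.010082 rad = 0.5776°

0.578°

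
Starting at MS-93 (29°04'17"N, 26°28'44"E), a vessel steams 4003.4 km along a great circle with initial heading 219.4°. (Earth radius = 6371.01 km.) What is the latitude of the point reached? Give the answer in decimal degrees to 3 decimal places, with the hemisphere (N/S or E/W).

MS-93: φ = +29.07139°, λ = +26.47889°
δ = d/R = 4003.4/6371.01 = 0.628378 rad
φ₂ = arcsin(sin φ₁ cos δ + cos φ₁ sin δ cos θ)
   = arcsin(0.48590·0.80898 + 0.87401·0.58783·-0.77273) = -0.22503°
λ₂ = λ₁ + atan2(sin θ sin δ cos φ₁, cos δ − sin φ₁ sin φ₂) = 4.57082°

0.225°S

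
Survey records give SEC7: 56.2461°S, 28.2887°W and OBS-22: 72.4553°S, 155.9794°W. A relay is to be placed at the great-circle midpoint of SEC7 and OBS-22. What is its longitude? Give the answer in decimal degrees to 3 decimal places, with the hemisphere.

Bx = cos φ₂ cos Δλ = -0.184306,  By = cos φ₂ sin Δλ = -0.238544
φₘ = atan2(sin φ₁ + sin φ₂, √((cos φ₁ + Bx)² + By²)) = -76.11149°
λₘ = λ₁ + atan2(By, cos φ₁ + Bx) = -61.00621°

61.006°W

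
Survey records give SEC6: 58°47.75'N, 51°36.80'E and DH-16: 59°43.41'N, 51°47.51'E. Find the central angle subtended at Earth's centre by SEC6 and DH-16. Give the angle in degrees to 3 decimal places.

SEC6: φ = +58.79583°, λ = +51.61333°
DH-16: φ = +59.72350°, λ = +51.79183°
Δφ = 0.9277°,  Δλ = 0.1785°
a = sin²(Δφ/2) + cos φ₁ cos φ₂ sin²(Δλ/2) = 0.000066
c = 2·arcsin(√a) = 0.016269 rad = 0.9321°

0.932°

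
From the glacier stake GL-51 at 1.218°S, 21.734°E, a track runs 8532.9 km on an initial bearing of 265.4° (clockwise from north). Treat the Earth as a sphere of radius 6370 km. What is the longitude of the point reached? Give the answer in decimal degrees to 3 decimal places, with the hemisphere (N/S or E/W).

55.071°W

δ = d/R = 8532.9/6370 = 1.339545 rad
φ₂ = arcsin(sin φ₁ cos δ + cos φ₁ sin δ cos θ)
   = arcsin(-0.02126·0.22920 + 0.99977·0.97338·-0.08020) = -4.75633°
λ₂ = λ₁ + atan2(sin θ sin δ cos φ₁, cos δ − sin φ₁ sin φ₂) = -55.07071°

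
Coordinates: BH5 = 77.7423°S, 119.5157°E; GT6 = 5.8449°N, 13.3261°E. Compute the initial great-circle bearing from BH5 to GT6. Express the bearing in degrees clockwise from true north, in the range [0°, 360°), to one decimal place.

255.4°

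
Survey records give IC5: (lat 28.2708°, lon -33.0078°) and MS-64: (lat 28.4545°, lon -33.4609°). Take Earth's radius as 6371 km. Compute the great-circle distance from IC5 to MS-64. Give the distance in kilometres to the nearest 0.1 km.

Δφ = 0.1837°,  Δλ = -0.4531°
a = sin²(Δφ/2) + cos φ₁ cos φ₂ sin²(Δλ/2) = 0.000015
c = 2·arcsin(√a) = 0.007662 rad = 0.4390°
d = R·c = 6371 × 0.007662 = 48.8 km

48.8 km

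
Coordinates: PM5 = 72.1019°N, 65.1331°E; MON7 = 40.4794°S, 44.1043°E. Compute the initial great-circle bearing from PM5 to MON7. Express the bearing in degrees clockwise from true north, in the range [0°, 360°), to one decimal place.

197.3°

Δλ = -21.0288°
y = sin Δλ · cos φ₂ = -0.272946
x = cos φ₁ sin φ₂ − sin φ₁ cos φ₂ cos Δλ = -0.875129
θ = atan2(y, x) = -162.6777° → 197.3223° (mod 360°)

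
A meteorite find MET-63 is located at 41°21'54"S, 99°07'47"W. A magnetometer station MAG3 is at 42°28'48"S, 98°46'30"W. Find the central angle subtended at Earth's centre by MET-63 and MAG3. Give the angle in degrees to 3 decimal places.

1.146°

MET-63: φ = -41.36500°, λ = -99.12972°
MAG3: φ = -42.48000°, λ = -98.77500°
Δφ = -1.1150°,  Δλ = 0.3547°
a = sin²(Δφ/2) + cos φ₁ cos φ₂ sin²(Δλ/2) = 0.000100
c = 2·arcsin(√a) = 0.019998 rad = 1.1458°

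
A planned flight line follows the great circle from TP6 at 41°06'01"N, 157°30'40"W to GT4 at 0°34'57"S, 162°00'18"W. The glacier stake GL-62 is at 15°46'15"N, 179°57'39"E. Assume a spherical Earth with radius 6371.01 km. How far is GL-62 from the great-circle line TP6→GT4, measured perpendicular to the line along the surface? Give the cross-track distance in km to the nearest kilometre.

2086 km

TP6: φ = +41.10028°, λ = -157.51111°
GT4: φ = -0.58250°, λ = -162.00500°
GL-62: φ = +15.77083°, λ = +179.96083°
δ₁₃ = central angle TP6→GL-62 = 0.557605 rad  (haversine)
θ₁₃ = bearing TP6→GL-62 = 224.170°,  θ₁₂ = bearing TP6→GT4 = 186.740°
dₓₜ = R·arcsin(sin δ₁₃ · sin(θ₁₃ − θ₁₂)) = 6371.01·arcsin(0.52916·sin(37.431°)) = 2086.136 km
|dₓₜ| = 2086.136 km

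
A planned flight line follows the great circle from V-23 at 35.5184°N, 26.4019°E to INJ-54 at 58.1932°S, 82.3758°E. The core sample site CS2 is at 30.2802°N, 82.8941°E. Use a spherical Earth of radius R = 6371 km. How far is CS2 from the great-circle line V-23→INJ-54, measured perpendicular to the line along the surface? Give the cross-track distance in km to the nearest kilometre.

δ₁₃ = central angle V-23→CS2 = 0.821714 rad  (haversine)
θ₁₃ = bearing V-23→CS2 = 79.501°,  θ₁₂ = bearing V-23→INJ-54 = 153.154°
dₓₜ = R·arcsin(sin δ₁₃ · sin(θ₁₃ − θ₁₂)) = 6371·arcsin(0.73231·sin(-73.653°)) = -4964.295 km
|dₓₜ| = 4964.295 km

4964 km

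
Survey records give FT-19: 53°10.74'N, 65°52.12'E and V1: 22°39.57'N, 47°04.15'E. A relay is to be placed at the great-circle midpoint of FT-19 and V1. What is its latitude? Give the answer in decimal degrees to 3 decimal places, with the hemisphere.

FT-19: φ = +53.17900°, λ = +65.86867°
V1: φ = +22.65950°, λ = +47.06917°
Bx = cos φ₂ cos Δλ = 0.873581,  By = cos φ₂ sin Δλ = -0.297383
φₘ = atan2(sin φ₁ + sin φ₂, √((cos φ₁ + Bx)² + By²)) = 38.27812°
λₘ = λ₁ + atan2(By, cos φ₁ + Bx) = 54.45393°

38.278°N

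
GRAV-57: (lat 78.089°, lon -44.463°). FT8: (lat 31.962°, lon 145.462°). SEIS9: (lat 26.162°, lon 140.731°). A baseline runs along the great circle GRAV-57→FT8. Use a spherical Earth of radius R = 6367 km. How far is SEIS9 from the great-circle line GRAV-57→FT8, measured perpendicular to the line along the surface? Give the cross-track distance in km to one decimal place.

447.4 km

δ₁₃ = central angle GRAV-57→SEIS9 = 1.321285 rad  (haversine)
θ₁₃ = bearing GRAV-57→SEIS9 = 355.190°,  θ₁₂ = bearing GRAV-57→FT8 = 351.035°
dₓₜ = R·arcsin(sin δ₁₃ · sin(θ₁₃ − θ₁₂)) = 6367·arcsin(0.96903·sin(4.155°)) = 447.365 km
|dₓₜ| = 447.365 km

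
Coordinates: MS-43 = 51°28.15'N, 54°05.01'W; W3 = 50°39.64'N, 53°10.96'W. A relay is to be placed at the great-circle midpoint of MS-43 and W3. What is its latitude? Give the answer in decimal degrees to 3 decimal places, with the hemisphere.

MS-43: φ = +51.46917°, λ = -54.08350°
W3: φ = +50.66067°, λ = -53.18267°
Bx = cos φ₂ cos Δλ = 0.633834,  By = cos φ₂ sin Δλ = 0.009966
φₘ = atan2(sin φ₁ + sin φ₂, √((cos φ₁ + Bx)² + By²)) = 51.06578°
λₘ = λ₁ + atan2(By, cos φ₁ + Bx) = -53.62915°

51.066°N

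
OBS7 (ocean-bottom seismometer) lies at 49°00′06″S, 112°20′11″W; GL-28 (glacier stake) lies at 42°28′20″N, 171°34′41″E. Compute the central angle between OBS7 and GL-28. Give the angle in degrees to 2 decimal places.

OBS7: φ = -49.00167°, λ = -112.33639°
GL-28: φ = +42.47222°, λ = +171.57806°
Δφ = 91.4739°,  Δλ = -76.0856°
a = sin²(Δφ/2) + cos φ₁ cos φ₂ sin²(Δλ/2) = 0.696627
c = 2·arcsin(√a) = 1.974964 rad = 113.1571°

113.16°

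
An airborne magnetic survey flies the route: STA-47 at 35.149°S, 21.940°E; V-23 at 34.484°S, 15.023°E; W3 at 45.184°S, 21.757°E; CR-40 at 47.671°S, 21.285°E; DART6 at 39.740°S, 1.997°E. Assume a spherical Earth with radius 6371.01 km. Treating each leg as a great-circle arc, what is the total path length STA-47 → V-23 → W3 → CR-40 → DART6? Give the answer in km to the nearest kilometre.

STA-47→V-23: c = 0.099769 rad, d = 635.63 km
V-23→W3: c = 0.207229 rad, d = 1320.26 km
W3→CR-40: c = 0.043776 rad, d = 278.90 km
CR-40→DART6: c = 0.278857 rad, d = 1776.60 km
Total = 635.63 + 1320.26 + 278.90 + 1776.60 = 4011.39 km

4011 km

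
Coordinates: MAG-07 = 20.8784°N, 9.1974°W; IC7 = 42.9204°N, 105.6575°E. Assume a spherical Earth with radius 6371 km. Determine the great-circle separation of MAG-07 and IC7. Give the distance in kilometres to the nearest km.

Δφ = 22.0420°,  Δλ = 114.8549°
a = sin²(Δφ/2) + cos φ₁ cos φ₂ sin²(Δλ/2) = 0.522450
c = 2·arcsin(√a) = 1.615710 rad = 92.5734°
d = R·c = 6371 × 1.615710 = 10293.7 km

10294 km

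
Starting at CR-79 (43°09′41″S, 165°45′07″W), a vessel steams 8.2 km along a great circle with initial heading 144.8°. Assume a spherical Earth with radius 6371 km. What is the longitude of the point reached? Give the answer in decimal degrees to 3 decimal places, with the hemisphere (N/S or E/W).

165.694°W

CR-79: φ = -43.16139°, λ = -165.75194°
δ = d/R = 8.2/6371 = 0.001287 rad
φ₂ = arcsin(sin φ₁ cos δ + cos φ₁ sin δ cos θ)
   = arcsin(-0.68406·1.00000 + 0.72943·0.00129·-0.81714) = -43.22163°
λ₂ = λ₁ + atan2(sin θ sin δ cos φ₁, cos δ − sin φ₁ sin φ₂) = -165.69361°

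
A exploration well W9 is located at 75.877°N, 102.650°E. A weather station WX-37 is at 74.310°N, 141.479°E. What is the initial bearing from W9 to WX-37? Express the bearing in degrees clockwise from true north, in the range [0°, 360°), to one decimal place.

Δλ = 38.8290°
y = sin Δλ · cos φ₂ = 0.169561
x = cos φ₁ sin φ₂ − sin φ₁ cos φ₂ cos Δλ = 0.030608
θ = atan2(y, x) = 79.7676° → 79.7676° (mod 360°)

79.8°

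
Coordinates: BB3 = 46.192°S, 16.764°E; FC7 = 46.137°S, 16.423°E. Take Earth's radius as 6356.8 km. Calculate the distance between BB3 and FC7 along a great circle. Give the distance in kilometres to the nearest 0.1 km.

26.9 km

Δφ = 0.0550°,  Δλ = -0.3410°
a = sin²(Δφ/2) + cos φ₁ cos φ₂ sin²(Δλ/2) = 0.000004
c = 2·arcsin(√a) = 0.004232 rad = 0.2425°
d = R·c = 6356.8 × 0.004232 = 26.9 km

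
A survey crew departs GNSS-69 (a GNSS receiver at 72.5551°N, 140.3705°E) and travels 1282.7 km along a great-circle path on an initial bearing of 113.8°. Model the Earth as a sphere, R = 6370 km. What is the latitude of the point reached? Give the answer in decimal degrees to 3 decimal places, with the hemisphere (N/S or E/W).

65.579°N

δ = d/R = 1282.7/6370 = 0.201366 rad
φ₂ = arcsin(sin φ₁ cos δ + cos φ₁ sin δ cos θ)
   = arcsin(0.95401·0.97979 + 0.29979·0.20001·-0.40355) = 65.57908°
λ₂ = λ₁ + atan2(sin θ sin δ cos φ₁, cos δ − sin φ₁ sin φ₂) = 166.64222°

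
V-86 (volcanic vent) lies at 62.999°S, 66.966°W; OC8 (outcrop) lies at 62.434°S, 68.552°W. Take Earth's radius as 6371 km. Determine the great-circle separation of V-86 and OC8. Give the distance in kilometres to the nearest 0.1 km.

102.4 km

Δφ = 0.5650°,  Δλ = -1.5860°
a = sin²(Δφ/2) + cos φ₁ cos φ₂ sin²(Δλ/2) = 0.000065
c = 2·arcsin(√a) = 0.016069 rad = 0.9207°
d = R·c = 6371 × 0.016069 = 102.4 km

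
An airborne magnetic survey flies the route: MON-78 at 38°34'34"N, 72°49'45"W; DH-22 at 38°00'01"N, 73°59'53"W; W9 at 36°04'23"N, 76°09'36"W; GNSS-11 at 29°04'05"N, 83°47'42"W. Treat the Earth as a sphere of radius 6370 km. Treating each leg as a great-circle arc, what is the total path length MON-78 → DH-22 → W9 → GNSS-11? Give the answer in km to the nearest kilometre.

MON-78: φ = +38.57611°, λ = -72.82917°
DH-22: φ = +38.00028°, λ = -73.99806°
W9: φ = +36.07306°, λ = -76.16000°
GNSS-11: φ = +29.06806°, λ = -83.79500°
MON-78→DH-22: c = 0.018905 rad, d = 120.43 km
DH-22→W9: c = 0.045148 rad, d = 287.60 km
W9→GNSS-11: c = 0.165886 rad, d = 1056.69 km
Total = 120.43 + 287.60 + 1056.69 = 1464.72 km

1465 km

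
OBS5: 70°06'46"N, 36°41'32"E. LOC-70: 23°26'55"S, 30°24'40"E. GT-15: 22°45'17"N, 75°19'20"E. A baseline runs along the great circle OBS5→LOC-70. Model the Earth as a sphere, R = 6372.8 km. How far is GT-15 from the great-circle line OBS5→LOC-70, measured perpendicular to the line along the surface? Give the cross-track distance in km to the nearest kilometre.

OBS5: φ = +70.11278°, λ = +36.69222°
LOC-70: φ = -23.44861°, λ = +30.41111°
GT-15: φ = +22.75472°, λ = +75.32222°
δ₁₃ = central angle OBS5→GT-15 = 0.916279 rad  (haversine)
θ₁₃ = bearing OBS5→GT-15 = 133.476°,  θ₁₂ = bearing OBS5→LOC-70 = 185.772°
dₓₜ = R·arcsin(sin δ₁₃ · sin(θ₁₃ − θ₁₂)) = 6372.8·arcsin(0.79334·sin(-52.297°)) = -4324.401 km
|dₓₜ| = 4324.401 km

4324 km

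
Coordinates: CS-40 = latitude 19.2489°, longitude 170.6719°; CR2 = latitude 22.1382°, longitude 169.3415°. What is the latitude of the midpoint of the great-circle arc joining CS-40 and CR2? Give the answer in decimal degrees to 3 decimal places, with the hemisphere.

20.695°N

Bx = cos φ₂ cos Δλ = 0.926028,  By = cos φ₂ sin Δλ = -0.021506
φₘ = atan2(sin φ₁ + sin φ₂, √((cos φ₁ + Bx)² + By²)) = 20.69483°
λₘ = λ₁ + atan2(By, cos φ₁ + Bx) = 170.01304°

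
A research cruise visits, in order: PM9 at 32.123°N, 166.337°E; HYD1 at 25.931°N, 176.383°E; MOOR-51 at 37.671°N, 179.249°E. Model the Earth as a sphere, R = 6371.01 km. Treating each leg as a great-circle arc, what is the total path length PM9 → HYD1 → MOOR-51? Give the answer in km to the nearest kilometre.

PM9→HYD1: c = 0.187418 rad, d = 1194.04 km
HYD1→MOOR-51: c = 0.209232 rad, d = 1333.02 km
Total = 1194.04 + 1333.02 = 2527.07 km

2527 km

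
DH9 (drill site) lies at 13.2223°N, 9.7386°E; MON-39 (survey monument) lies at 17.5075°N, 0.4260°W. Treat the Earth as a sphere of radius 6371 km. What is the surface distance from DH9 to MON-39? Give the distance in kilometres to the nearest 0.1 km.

Δφ = 4.2852°,  Δλ = -10.1646°
a = sin²(Δφ/2) + cos φ₁ cos φ₂ sin²(Δλ/2) = 0.008683
c = 2·arcsin(√a) = 0.186641 rad = 10.6937°
d = R·c = 6371 × 0.186641 = 1189.1 km

1189.1 km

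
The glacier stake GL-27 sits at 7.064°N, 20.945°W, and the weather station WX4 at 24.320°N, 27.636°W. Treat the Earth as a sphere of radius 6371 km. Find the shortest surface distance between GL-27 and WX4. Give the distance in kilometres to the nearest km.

2047 km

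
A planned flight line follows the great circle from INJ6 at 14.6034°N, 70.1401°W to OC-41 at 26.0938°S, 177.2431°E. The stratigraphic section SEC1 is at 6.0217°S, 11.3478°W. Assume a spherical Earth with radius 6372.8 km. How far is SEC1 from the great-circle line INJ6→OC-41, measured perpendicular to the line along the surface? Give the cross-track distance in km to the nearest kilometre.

3604 km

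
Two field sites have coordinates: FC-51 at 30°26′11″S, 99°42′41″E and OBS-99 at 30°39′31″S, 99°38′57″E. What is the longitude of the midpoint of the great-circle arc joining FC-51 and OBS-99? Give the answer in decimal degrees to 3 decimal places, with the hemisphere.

FC-51: φ = -30.43639°, λ = +99.71139°
OBS-99: φ = -30.65861°, λ = +99.64917°
Bx = cos φ₂ cos Δλ = 0.860220,  By = cos φ₂ sin Δλ = -0.000934
φₘ = atan2(sin φ₁ + sin φ₂, √((cos φ₁ + Bx)² + By²)) = -30.54750°
λₘ = λ₁ + atan2(By, cos φ₁ + Bx) = 99.68031°

99.680°E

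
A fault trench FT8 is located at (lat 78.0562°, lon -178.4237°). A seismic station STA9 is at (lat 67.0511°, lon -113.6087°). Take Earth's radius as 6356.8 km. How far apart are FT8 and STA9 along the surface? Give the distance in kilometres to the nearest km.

Δφ = -11.0051°,  Δλ = 64.8150°
a = sin²(Δφ/2) + cos φ₁ cos φ₂ sin²(Δλ/2) = 0.032372
c = 2·arcsin(√a) = 0.361816 rad = 20.7305°
d = R·c = 6356.8 × 0.361816 = 2300.0 km

2300 km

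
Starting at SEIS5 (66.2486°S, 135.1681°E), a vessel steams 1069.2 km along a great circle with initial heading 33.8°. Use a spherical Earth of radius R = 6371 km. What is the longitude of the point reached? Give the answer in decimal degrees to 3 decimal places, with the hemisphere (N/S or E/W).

145.221°E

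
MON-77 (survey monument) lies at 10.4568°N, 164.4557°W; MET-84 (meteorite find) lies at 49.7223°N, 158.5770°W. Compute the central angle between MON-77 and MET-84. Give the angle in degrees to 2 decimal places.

Δφ = 39.2655°,  Δλ = 5.8787°
a = sin²(Δφ/2) + cos φ₁ cos φ₂ sin²(Δλ/2) = 0.114561
c = 2·arcsin(√a) = 0.690578 rad = 39.5672°

39.57°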